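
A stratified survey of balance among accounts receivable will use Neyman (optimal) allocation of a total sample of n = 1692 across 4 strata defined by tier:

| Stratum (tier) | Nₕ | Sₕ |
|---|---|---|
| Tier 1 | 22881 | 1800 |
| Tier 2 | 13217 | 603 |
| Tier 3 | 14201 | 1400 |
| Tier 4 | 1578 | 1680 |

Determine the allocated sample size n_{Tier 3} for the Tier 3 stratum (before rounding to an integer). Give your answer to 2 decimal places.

469.25

Neyman allocation: nₕ = n·NₕSₕ / Σⱼ NⱼSⱼ.
Σ NⱼSⱼ = 22881·1800 + 13217·603 + 14201·1400 + 1578·1680 = 7.1688091 × 10^7.
n_{Tier 3} = 1692·14201·1400 / (7.1688091 × 10^7) = 469.25.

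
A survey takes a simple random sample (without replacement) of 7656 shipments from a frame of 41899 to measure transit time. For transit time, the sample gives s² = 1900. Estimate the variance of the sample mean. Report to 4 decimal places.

Under SRS without replacement, Var(ȳ) = (1 − f)·s²/n with f = n/N = 7656/41899 = 0.18272512.
Var(ȳ) = (1 − 0.18272512)·1900/7656 = 0.81727488·0.24817137 = 0.20282422.

0.2028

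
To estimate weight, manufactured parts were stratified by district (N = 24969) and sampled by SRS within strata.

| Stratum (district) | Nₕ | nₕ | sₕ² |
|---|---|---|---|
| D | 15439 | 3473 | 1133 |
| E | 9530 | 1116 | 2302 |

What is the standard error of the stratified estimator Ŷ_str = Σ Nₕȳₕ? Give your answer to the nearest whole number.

Var(Ŷ_str) = Σₕ Nₕ²(1 − fₕ)sₕ²/nₕ.
D: 15439²·(1 − 3473/15439)·1133/3473 = 6.0268904 × 10^7.
E: 9530²·(1 − 1116/9530)·2302/1116 = 1.6540039 × 10^8.
Sum = 2.2566929 × 10^8.
SE = √(2.2566929 × 10^8) = 15022.

15022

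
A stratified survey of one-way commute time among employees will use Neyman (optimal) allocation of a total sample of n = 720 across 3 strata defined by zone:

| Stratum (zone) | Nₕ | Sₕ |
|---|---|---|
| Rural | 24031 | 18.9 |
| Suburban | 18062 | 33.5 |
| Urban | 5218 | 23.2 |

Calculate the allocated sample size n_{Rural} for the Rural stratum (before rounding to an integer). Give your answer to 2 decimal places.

277.06

Neyman allocation: nₕ = n·NₕSₕ / Σⱼ NⱼSⱼ.
Σ NⱼSⱼ = 24031·18.9 + 18062·33.5 + 5218·23.2 = 1.1803205 × 10^6.
n_{Rural} = 720·24031·18.9 / (1.1803205 × 10^6) = 277.06.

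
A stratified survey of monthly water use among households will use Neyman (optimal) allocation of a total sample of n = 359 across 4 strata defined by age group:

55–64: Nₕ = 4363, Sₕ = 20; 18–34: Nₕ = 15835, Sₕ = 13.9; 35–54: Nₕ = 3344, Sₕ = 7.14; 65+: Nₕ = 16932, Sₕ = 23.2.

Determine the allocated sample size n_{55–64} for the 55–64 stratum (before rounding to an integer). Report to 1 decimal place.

43.3

Neyman allocation: nₕ = n·NₕSₕ / Σⱼ NⱼSⱼ.
Σ NⱼSⱼ = 4363·20 + 15835·13.9 + 3344·7.14 + 16932·23.2 = 724065.06.
n_{55–64} = 359·4363·20 / 724065.06 = 43.3.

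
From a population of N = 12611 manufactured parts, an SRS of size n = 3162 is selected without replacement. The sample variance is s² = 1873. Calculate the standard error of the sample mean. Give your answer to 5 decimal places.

Under SRS without replacement, Var(ȳ) = (1 − f)·s²/n with f = n/N = 3162/12611 = 0.25073349.
Var(ȳ) = (1 − 0.25073349)·1873/3162 = 0.74926651·0.59234662 = 0.44382548.
SE(ȳ) = √(0.44382548) = 0.66620.

0.66620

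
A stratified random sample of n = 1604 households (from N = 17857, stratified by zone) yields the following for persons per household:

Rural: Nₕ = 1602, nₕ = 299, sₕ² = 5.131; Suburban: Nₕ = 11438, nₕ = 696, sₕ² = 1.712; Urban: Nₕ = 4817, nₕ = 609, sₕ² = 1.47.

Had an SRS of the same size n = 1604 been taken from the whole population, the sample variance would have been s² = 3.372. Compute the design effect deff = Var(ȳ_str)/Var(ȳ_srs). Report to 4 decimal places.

Var(ȳ_str) = Σ Wₕ²(1−fₕ)sₕ²/nₕ with Wₕ = Nₕ/17857:
  Rural: (1602/17857)²·(1−299/1602)·5.131/299 = 1.1233647 × 10^-4
  Suburban: (11438/17857)²·(1−696/11438)·1.712/696 = 9.477914 × 10^-4
  Urban: (4817/17857)²·(1−609/4817)·1.47/609 = 1.5343888 × 10^-4
  → Var(ȳ_str) = 0.0012135668.
Var(ȳ_srs) = (1 − 1604/17857)·3.372/1604 = 0.0019134109.
deff = 0.0012135668 / 0.0019134109 = 0.6342.

0.6342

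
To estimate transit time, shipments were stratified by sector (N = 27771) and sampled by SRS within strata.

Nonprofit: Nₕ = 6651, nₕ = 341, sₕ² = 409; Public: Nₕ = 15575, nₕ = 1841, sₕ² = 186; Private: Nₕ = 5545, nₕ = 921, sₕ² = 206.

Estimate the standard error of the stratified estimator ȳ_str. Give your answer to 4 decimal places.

0.3174

Var(ȳ_str) = Σₕ Wₕ²(1 − fₕ)sₕ²/nₕ with Wₕ = Nₕ/N, N = 27771.
Nonprofit: Wₕ = 0.23949444; term = 0.23949444²·(1 − 0.05127049)·409/341 = 0.065268285.
Public: Wₕ = 0.56083684; term = 0.56083684²·(1 − 0.11820225)·186/1841 = 0.028022135.
Private: Wₕ = 0.19966872; term = 0.19966872²·(1 − 0.16609558)·206/921 = 0.0074360779.
Sum = 0.1007265.
SE = √(0.1007265) = 0.3174.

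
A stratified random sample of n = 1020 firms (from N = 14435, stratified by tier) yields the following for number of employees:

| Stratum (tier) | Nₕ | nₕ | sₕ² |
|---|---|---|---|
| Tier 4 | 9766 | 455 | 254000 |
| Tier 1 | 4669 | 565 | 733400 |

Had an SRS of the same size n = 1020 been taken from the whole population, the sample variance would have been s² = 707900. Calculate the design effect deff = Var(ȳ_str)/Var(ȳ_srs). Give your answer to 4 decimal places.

0.5628

Var(ȳ_str) = Σ Wₕ²(1−fₕ)sₕ²/nₕ with Wₕ = Nₕ/14435:
  Tier 4: (9766/14435)²·(1−455/9766)·254000/455 = 243.61375
  Tier 1: (4669/14435)²·(1−565/4669)·733400/565 = 119.3686
  → Var(ȳ_str) = 362.98235.
Var(ȳ_srs) = (1 − 1020/14435)·707900/1020 = 644.97908.
deff = 362.98235 / 644.97908 = 0.5628.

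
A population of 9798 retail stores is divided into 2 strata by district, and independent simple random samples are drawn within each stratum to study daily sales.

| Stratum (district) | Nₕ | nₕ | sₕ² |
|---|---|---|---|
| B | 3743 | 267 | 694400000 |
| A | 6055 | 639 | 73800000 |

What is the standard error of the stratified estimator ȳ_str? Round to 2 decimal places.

Var(ȳ_str) = Σₕ Wₕ²(1 − fₕ)sₕ²/nₕ with Wₕ = Nₕ/N, N = 9798.
B: Wₕ = 0.38201674; term = 0.38201674²·(1 − 0.07133316)·694400000/267 = 352470.83.
A: Wₕ = 0.61798326; term = 0.61798326²·(1 − 0.10553262)·73800000/639 = 39452.401.
Sum = 391923.23.
SE = √(391923.23) = 626.04.

626.04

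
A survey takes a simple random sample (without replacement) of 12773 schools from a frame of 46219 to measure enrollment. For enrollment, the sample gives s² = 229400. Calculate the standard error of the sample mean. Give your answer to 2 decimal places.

3.61

Under SRS without replacement, Var(ȳ) = (1 − f)·s²/n with f = n/N = 12773/46219 = 0.27635821.
Var(ȳ) = (1 − 0.27635821)·229400/12773 = 0.72364179·17.959759 = 12.996432.
SE(ȳ) = √(12.996432) = 3.61.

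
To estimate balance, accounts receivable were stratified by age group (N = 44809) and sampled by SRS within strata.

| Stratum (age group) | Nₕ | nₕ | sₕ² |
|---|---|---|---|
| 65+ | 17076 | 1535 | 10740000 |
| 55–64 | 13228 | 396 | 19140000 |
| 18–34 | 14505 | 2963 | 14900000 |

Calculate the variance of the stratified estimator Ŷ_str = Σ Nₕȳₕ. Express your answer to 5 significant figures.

1.0903 × 10^13

Var(Ŷ_str) = Σₕ Nₕ²(1 − fₕ)sₕ²/nₕ.
65+: 17076²·(1 − 1535/17076)·10740000/1535 = 1.8567824 × 10^12.
55–64: 13228²·(1 − 396/13228)·19140000/396 = 8.204182 × 10^12.
18–34: 14505²·(1 − 2963/14505)·14900000/2963 = 8.4188626 × 10^11.
Sum = 1.0902851 × 10^13.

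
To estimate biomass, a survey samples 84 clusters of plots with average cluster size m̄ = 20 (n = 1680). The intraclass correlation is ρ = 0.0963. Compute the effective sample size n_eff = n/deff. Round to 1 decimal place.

593.7

deff = 1 + (20 − 1)·0.0963 = 1 + 1.8297 = 2.8297.
n_eff = 1680 / 2.8297 = 593.7.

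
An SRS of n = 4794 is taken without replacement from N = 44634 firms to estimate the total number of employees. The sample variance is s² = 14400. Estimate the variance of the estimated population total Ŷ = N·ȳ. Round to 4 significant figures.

5.341 × 10^9

Var(Ŷ) = N²·Var(ȳ) = N²·(1 − n/N)·s²/n.
f = 4794/44634 = 0.10740691; Var(ȳ) = 0.89259309·14400/4794 = 2.6811307.
Var(Ŷ) = 44634² · 2.6811307 = 5.3413324 × 10^9.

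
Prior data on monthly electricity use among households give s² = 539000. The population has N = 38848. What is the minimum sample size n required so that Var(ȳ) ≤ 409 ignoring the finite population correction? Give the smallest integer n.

1318

Without fpc, n₀ = s²/D = 539000/409 = 1317.8484.
Rounding up, n = 1318.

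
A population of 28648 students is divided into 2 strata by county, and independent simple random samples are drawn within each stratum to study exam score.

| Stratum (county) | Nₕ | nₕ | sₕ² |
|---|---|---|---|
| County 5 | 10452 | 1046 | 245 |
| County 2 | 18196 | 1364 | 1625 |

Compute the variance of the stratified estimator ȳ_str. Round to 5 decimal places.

Var(ȳ_str) = Σₕ Wₕ²(1 − fₕ)sₕ²/nₕ with Wₕ = Nₕ/N, N = 28648.
County 5: Wₕ = 0.36484222; term = 0.36484222²·(1 − 0.10007654)·245/1046 = 0.028057577.
County 2: Wₕ = 0.63515778; term = 0.63515778²·(1 − 0.07496153)·1625/1364 = 0.4445924.
Sum = 0.47264998.

0.47265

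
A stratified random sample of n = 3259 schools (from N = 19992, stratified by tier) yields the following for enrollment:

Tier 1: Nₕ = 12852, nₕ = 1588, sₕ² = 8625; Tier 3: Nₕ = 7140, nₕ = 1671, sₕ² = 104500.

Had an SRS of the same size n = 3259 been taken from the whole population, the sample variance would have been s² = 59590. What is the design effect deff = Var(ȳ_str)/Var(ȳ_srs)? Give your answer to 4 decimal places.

0.5278

Var(ȳ_str) = Σ Wₕ²(1−fₕ)sₕ²/nₕ with Wₕ = Nₕ/19992:
  Tier 1: (12852/19992)²·(1−1588/12852)·8625/1588 = 1.9672497
  Tier 3: (7140/19992)²·(1−1671/7140)·104500/1671 = 6.1098914
  → Var(ȳ_str) = 8.0771411.
Var(ȳ_srs) = (1 − 3259/19992)·59590/3259 = 15.304058.
deff = 8.0771411 / 15.304058 = 0.5278.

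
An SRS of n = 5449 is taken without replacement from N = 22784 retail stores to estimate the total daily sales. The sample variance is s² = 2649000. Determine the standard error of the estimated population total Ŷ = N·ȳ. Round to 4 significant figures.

Var(Ŷ) = N²·Var(ȳ) = N²·(1 − n/N)·s²/n.
f = 5449/22784 = 0.23915906; Var(ȳ) = 0.76084094·2649000/5449 = 369.87845.
Var(Ŷ) = 22784² · 369.87845 = 1.9200784 × 10^11.
SE(Ŷ) = √(1.9200784 × 10^11) = 438200.

438200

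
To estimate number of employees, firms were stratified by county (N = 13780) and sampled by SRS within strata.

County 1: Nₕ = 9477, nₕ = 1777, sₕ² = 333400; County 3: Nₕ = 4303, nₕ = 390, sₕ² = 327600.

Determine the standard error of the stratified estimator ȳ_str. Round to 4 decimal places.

12.1072

Var(ȳ_str) = Σₕ Wₕ²(1 − fₕ)sₕ²/nₕ with Wₕ = Nₕ/N, N = 13780.
County 1: Wₕ = 0.68773585; term = 0.68773585²·(1 − 0.18750659)·333400/1777 = 72.101008.
County 3: Wₕ = 0.31226415; term = 0.31226415²·(1 − 0.09063444)·327600/390 = 74.483838.
Sum = 146.58485.
SE = √(146.58485) = 12.1072.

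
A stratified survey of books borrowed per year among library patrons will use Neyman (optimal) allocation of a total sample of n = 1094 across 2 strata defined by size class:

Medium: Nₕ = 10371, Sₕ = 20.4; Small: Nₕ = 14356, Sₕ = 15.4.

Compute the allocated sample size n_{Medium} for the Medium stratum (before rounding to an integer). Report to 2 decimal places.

Neyman allocation: nₕ = n·NₕSₕ / Σⱼ NⱼSⱼ.
Σ NⱼSⱼ = 10371·20.4 + 14356·15.4 = 432650.8.
n_{Medium} = 1094·10371·20.4 / 432650.8 = 534.97.

534.97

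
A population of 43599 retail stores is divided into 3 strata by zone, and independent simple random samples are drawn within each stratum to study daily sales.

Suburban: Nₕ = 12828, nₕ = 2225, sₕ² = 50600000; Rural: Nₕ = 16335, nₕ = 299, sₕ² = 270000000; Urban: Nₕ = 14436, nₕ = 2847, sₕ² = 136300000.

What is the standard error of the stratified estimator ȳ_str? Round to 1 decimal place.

Var(ȳ_str) = Σₕ Wₕ²(1 − fₕ)sₕ²/nₕ with Wₕ = Nₕ/N, N = 43599.
Suburban: Wₕ = 0.29422693; term = 0.29422693²·(1 − 0.17344871)·50600000/2225 = 1627.2533.
Rural: Wₕ = 0.37466456; term = 0.37466456²·(1 − 0.01830425)·270000000/299 = 124438.48.
Urban: Wₕ = 0.33110851; term = 0.33110851²·(1 − 0.19721530)·136300000/2847 = 4213.5502.
Sum = 130279.28.
SE = √(130279.28) = 360.9.

360.9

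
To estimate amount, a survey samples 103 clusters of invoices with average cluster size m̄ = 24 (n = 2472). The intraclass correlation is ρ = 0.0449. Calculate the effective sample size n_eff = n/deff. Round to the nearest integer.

1216

deff = 1 + (24 − 1)·0.0449 = 1 + 1.0327 = 2.0327.
n_eff = 2472 / 2.0327 = 1216.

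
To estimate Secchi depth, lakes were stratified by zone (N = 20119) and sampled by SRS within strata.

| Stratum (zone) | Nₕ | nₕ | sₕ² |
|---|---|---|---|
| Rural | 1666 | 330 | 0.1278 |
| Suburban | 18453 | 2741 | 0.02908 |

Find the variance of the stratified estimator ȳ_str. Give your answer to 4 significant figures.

9.729 × 10^-6

Var(ȳ_str) = Σₕ Wₕ²(1 − fₕ)sₕ²/nₕ with Wₕ = Nₕ/N, N = 20119.
Rural: Wₕ = 0.08280730; term = 0.08280730²·(1 − 0.19807923)·0.1278/330 = 2.129539 × 10^-6.
Suburban: Wₕ = 0.91719270; term = 0.91719270²·(1 − 0.14853953)·0.02908/2741 = 7.5992553 × 10^-6.
Sum = 9.7287943 × 10^-6.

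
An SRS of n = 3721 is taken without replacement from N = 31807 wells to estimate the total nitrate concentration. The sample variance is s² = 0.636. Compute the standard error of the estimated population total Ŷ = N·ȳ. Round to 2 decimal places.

Var(Ŷ) = N²·Var(ȳ) = N²·(1 − n/N)·s²/n.
f = 3721/31807 = 0.11698683; Var(ȳ) = 0.88301317·0.636/3721 = 1.509262 × 10^-4.
Var(Ŷ) = 31807² · (1.509262 × 10^-4) = 152689.81.
SE(Ŷ) = √(152689.81) = 390.76.

390.76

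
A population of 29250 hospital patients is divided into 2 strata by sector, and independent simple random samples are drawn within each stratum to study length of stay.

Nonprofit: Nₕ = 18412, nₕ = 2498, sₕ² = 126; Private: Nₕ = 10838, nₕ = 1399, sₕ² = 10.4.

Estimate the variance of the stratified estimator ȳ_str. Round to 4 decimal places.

Var(ȳ_str) = Σₕ Wₕ²(1 − fₕ)sₕ²/nₕ with Wₕ = Nₕ/N, N = 29250.
Nonprofit: Wₕ = 0.62947009; term = 0.62947009²·(1 − 0.13567239)·126/2498 = 0.017274548.
Private: Wₕ = 0.37052991; term = 0.37052991²·(1 − 0.12908286)·10.4/1399 = 8.8887157 × 10^-4.
Sum = 0.01816342.

0.0182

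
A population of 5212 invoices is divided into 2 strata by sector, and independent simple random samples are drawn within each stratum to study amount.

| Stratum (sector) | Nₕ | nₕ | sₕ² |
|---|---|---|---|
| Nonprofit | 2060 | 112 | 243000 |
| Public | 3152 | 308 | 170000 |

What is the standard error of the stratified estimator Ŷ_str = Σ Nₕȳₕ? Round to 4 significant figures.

116900

Var(Ŷ_str) = Σₕ Nₕ²(1 − fₕ)sₕ²/nₕ.
Nonprofit: 2060²·(1 − 112/2060)·243000/112 = 8.7065164 × 10^9.
Public: 3152²·(1 − 308/3152)·170000/308 = 4.9478213 × 10^9.
Sum = 1.3654338 × 10^10.
SE = √(1.3654338 × 10^10) = 116900.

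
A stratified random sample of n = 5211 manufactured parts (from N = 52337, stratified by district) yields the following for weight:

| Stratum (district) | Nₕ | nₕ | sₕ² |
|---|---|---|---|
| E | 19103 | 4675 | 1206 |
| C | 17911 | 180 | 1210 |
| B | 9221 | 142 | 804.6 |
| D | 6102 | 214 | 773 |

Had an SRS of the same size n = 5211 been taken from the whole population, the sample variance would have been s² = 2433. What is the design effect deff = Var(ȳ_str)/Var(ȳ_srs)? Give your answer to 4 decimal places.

2.4402

Var(ȳ_str) = Σ Wₕ²(1−fₕ)sₕ²/nₕ with Wₕ = Nₕ/52337:
  E: (19103/52337)²·(1−4675/19103)·1206/4675 = 0.025957075
  C: (17911/52337)²·(1−180/17911)·1210/180 = 0.77937825
  B: (9221/52337)²·(1−142/9221)·804.6/142 = 0.17317694
  D: (6102/52337)²·(1−214/6102)·773/214 = 0.047379238
  → Var(ȳ_str) = 1.0258915.
Var(ȳ_srs) = (1 − 5211/52337)·2433/5211 = 0.42040976.
deff = 1.0258915 / 0.42040976 = 2.4402.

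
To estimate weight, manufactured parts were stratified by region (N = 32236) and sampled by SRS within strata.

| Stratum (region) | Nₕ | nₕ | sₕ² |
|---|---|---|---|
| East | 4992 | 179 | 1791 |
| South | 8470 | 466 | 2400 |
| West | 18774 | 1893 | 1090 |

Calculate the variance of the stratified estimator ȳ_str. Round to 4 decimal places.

0.7429

Var(ȳ_str) = Σₕ Wₕ²(1 − fₕ)sₕ²/nₕ with Wₕ = Nₕ/N, N = 32236.
East: Wₕ = 0.15485792; term = 0.15485792²·(1 − 0.03585737)·1791/179 = 0.23133998.
South: Wₕ = 0.26274972; term = 0.26274972²·(1 − 0.05501771)·2400/466 = 0.33599555.
West: Wₕ = 0.58239236; term = 0.58239236²·(1 − 0.10083094)·1090/1893 = 0.17560973.
Sum = 0.74294526.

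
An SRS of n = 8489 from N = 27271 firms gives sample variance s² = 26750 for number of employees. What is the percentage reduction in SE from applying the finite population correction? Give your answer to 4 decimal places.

f = n/N = 8489/27271 = 0.31128305.
SE_no-fpc = √(s²/n) = 1.7751442; SE_fpc = √((1−f)s²/n) = 1.4731739.
Ratio = √(1−f) = 0.82988972. Reduction = 100·(1 − 0.82988972) = 17.0110%.

17.0110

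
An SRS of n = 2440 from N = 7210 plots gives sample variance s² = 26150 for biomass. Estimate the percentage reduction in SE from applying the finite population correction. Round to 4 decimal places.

f = n/N = 2440/7210 = 0.33841886.
SE_no-fpc = √(s²/n) = 3.2737155; SE_fpc = √((1−f)s²/n) = 2.6627629.
Ratio = √(1−f) = 0.81337638. Reduction = 100·(1 − 0.81337638) = 18.6624%.

18.6624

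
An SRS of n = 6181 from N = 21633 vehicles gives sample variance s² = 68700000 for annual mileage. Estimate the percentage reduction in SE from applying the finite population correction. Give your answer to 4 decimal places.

f = n/N = 6181/21633 = 0.28572089.
SE_no-fpc = √(s²/n) = 105.42631; SE_fpc = √((1−f)s²/n) = 89.101081.
Ratio = √(1−f) = 0.84515035. Reduction = 100·(1 − 0.84515035) = 15.4850%.

15.4850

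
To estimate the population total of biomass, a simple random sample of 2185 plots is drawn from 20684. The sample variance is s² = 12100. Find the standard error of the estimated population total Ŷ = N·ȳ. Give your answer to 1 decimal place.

Var(Ŷ) = N²·Var(ȳ) = N²·(1 − n/N)·s²/n.
f = 2185/20684 = 0.10563721; Var(ȳ) = 0.89436279·12100/2185 = 4.9527642.
Var(Ŷ) = 20684² · 4.9527642 = 2.1189305 × 10^9.
SE(Ŷ) = √(2.1189305 × 10^9) = 46031.8.

46031.8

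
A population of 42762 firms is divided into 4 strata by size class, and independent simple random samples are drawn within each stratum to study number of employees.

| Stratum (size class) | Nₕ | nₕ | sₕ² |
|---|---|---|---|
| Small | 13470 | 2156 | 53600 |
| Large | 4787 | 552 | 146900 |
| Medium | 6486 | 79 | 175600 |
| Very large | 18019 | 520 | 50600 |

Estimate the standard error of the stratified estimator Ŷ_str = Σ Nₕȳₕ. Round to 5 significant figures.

363640

Var(Ŷ_str) = Σₕ Nₕ²(1 − fₕ)sₕ²/nₕ.
Small: 13470²·(1 − 2156/13470)·53600/2156 = 3.7887836 × 10^9.
Large: 4787²·(1 − 552/4787)·146900/552 = 5.3951008 × 10^9.
Medium: 6486²·(1 − 79/6486)·175600/79 = 9.2369605 × 10^10.
Very large: 18019²·(1 − 520/18019)·50600/520 = 3.0682524 × 10^10.
Sum = 1.3223601 × 10^11.
SE = √(1.3223601 × 10^11) = 363640.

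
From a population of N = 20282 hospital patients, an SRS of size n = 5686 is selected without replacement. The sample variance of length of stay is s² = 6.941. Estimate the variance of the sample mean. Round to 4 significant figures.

8.785 × 10^-4

Under SRS without replacement, Var(ȳ) = (1 − f)·s²/n with f = n/N = 5686/20282 = 0.28034711.
Var(ȳ) = (1 − 0.28034711)·6.941/5686 = 0.71965289·0.0012207176 = 8.7849292 × 10^-4.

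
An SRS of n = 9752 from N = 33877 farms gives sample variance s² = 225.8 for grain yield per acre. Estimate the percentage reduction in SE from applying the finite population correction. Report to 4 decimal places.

f = n/N = 9752/33877 = 0.28786492.
SE_no-fpc = √(s²/n) = 0.15216512; SE_fpc = √((1−f)s²/n) = 0.12840925.
Ratio = √(1−f) = 0.84388096. Reduction = 100·(1 − 0.84388096) = 15.6119%.

15.6119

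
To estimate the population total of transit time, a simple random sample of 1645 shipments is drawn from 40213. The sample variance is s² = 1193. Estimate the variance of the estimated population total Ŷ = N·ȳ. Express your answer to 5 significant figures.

Var(Ŷ) = N²·Var(ȳ) = N²·(1 − n/N)·s²/n.
f = 1645/40213 = 0.04090717; Var(ȳ) = 0.95909283·1193/1645 = 0.69556094.
Var(Ŷ) = 40213² · 0.69556094 = 1.1247814 × 10^9.

1.1248 × 10^9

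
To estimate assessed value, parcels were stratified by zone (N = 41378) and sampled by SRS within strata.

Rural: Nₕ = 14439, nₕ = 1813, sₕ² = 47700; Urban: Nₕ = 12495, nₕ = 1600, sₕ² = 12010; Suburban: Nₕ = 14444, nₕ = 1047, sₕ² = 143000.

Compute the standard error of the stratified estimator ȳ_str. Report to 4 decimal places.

Var(ȳ_str) = Σₕ Wₕ²(1 − fₕ)sₕ²/nₕ with Wₕ = Nₕ/N, N = 41378.
Rural: Wₕ = 0.34895355; term = 0.34895355²·(1 − 0.12556271)·47700/1813 = 2.8014604.
Urban: Wₕ = 0.30197206; term = 0.30197206²·(1 − 0.12805122)·12010/1600 = 0.59682572.
Suburban: Wₕ = 0.34907439; term = 0.34907439²·(1 − 0.07248685)·143000/1047 = 15.436378.
Sum = 18.834664.
SE = √(18.834664) = 4.3399.

4.3399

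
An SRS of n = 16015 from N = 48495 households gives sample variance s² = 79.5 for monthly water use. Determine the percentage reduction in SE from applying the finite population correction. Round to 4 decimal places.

18.1611

f = n/N = 16015/48495 = 0.33024023.
SE_no-fpc = √(s²/n) = 0.070456342; SE_fpc = √((1−f)s²/n) = 0.057660662.
Ratio = √(1−f) = 0.81838852. Reduction = 100·(1 − 0.81838852) = 18.1611%.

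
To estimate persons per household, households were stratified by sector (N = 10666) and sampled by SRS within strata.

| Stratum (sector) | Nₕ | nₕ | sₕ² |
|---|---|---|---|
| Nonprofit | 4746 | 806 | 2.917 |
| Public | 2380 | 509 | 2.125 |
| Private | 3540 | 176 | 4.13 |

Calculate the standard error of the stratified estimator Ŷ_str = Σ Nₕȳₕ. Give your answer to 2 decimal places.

Var(Ŷ_str) = Σₕ Nₕ²(1 − fₕ)sₕ²/nₕ.
Nonprofit: 4746²·(1 − 806/4746)·2.917/806 = 67674.545.
Public: 2380²·(1 − 509/2380)·2.125/509 = 18590.535.
Private: 3540²·(1 − 176/3540)·4.13/176 = 279445.19.
Sum = 365710.27.
SE = √(365710.27) = 604.74.

604.74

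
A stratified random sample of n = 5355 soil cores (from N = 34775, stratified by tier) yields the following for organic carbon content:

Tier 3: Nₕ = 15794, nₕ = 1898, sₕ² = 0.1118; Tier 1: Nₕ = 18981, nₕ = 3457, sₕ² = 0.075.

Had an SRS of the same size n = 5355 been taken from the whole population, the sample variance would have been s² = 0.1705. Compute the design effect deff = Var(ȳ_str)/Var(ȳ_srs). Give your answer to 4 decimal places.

0.5931

Var(ȳ_str) = Σ Wₕ²(1−fₕ)sₕ²/nₕ with Wₕ = Nₕ/34775:
  Tier 3: (15794/34775)²·(1−1898/15794)·0.1118/1898 = 1.0690383 × 10^-5
  Tier 1: (18981/34775)²·(1−3457/18981)·0.075/3457 = 5.286282 × 10^-6
  → Var(ȳ_str) = 1.5976665 × 10^-5.
Var(ȳ_srs) = (1 − 5355/34775)·0.1705/5355 = 2.6936455 × 10^-5.
deff = (1.5976665 × 10^-5) / (2.6936455 × 10^-5) = 0.5931.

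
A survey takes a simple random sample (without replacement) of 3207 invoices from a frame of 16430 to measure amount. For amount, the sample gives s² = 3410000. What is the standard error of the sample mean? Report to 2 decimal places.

29.25

Under SRS without replacement, Var(ȳ) = (1 − f)·s²/n with f = n/N = 3207/16430 = 0.19519172.
Var(ȳ) = (1 − 0.19519172)·3410000/3207 = 0.80480828·1063.299 = 855.75186.
SE(ȳ) = √(855.75186) = 29.25.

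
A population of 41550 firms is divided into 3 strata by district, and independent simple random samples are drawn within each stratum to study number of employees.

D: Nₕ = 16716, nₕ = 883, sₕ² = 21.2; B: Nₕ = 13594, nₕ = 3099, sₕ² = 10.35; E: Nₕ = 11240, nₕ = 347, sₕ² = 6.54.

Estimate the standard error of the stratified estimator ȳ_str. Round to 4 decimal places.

0.0728

Var(ȳ_str) = Σₕ Wₕ²(1 − fₕ)sₕ²/nₕ with Wₕ = Nₕ/N, N = 41550.
D: Wₕ = 0.40231047; term = 0.40231047²·(1 − 0.05282364)·21.2/883 = 0.0036806852.
B: Wₕ = 0.32717208; term = 0.32717208²·(1 − 0.22796822)·10.35/3099 = 2.7599831 × 10^-4.
E: Wₕ = 0.27051745; term = 0.27051745²·(1 − 0.03087189)·6.54/347 = 0.0013366572.
Sum = 0.0052933407.
SE = √(0.0052933407) = 0.0728.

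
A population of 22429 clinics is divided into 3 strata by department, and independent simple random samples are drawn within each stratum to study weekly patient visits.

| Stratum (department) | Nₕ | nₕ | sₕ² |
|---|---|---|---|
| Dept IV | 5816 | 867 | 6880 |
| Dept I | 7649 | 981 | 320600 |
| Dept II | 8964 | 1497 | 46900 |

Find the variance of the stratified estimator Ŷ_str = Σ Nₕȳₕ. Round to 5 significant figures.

1.8994 × 10^10

Var(Ŷ_str) = Σₕ Nₕ²(1 − fₕ)sₕ²/nₕ.
Dept IV: 5816²·(1 − 867/5816)·6880/867 = 2.2840794 × 10^8.
Dept I: 7649²·(1 − 981/7649)·320600/981 = 1.6668433 × 10^10.
Dept II: 8964²·(1 − 1497/8964)·46900/1497 = 2.097003 × 10^9.
Sum = 1.8993844 × 10^10.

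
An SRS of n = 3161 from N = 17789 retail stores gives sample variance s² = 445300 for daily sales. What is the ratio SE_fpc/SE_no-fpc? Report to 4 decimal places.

f = n/N = 3161/17789 = 0.17769408.
SE_no-fpc = √(s²/n) = 11.868999; SE_fpc = √((1−f)s²/n) = 10.762937.
Ratio = √(1−f) = 0.90681085.

0.9068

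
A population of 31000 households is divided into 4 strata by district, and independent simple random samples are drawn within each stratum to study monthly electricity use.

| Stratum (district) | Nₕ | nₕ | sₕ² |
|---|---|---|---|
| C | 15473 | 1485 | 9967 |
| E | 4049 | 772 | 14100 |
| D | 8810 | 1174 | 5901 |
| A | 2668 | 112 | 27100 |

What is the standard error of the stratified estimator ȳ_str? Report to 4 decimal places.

Var(ȳ_str) = Σₕ Wₕ²(1 − fₕ)sₕ²/nₕ with Wₕ = Nₕ/N, N = 31000.
C: Wₕ = 0.49912903; term = 0.49912903²·(1 − 0.09597363)·9967/1485 = 1.5116274.
E: Wₕ = 0.13061290; term = 0.13061290²·(1 − 0.19066436)·14100/772 = 0.25217536.
D: Wₕ = 0.28419355; term = 0.28419355²·(1 − 0.13325766)·5901/1174 = 0.35186491.
A: Wₕ = 0.08606452; term = 0.08606452²·(1 − 0.04197901)·27100/112 = 1.7170168.
Sum = 3.8326845.
SE = √(3.8326845) = 1.9577.

1.9577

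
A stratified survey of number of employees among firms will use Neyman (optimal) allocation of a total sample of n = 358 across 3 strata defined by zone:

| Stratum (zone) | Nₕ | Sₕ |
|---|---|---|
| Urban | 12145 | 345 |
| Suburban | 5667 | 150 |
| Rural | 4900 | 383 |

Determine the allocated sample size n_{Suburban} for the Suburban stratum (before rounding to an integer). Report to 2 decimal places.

44.00

Neyman allocation: nₕ = n·NₕSₕ / Σⱼ NⱼSⱼ.
Σ NⱼSⱼ = 12145·345 + 5667·150 + 4900·383 = 6.916775 × 10^6.
n_{Suburban} = 358·5667·150 / (6.916775 × 10^6) = 44.00.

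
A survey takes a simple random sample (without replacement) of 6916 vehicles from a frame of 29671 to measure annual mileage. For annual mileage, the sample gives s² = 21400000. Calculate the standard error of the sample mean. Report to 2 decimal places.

48.71

Under SRS without replacement, Var(ȳ) = (1 − f)·s²/n with f = n/N = 6916/29671 = 0.23308955.
Var(ȳ) = (1 − 0.23308955)·21400000/6916 = 0.76691045·3094.2741 = 2373.0312.
SE(ȳ) = √(2373.0312) = 48.71.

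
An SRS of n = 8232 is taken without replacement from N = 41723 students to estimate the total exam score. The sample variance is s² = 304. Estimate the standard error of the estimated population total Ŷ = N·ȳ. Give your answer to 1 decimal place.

7183.5

Var(Ŷ) = N²·Var(ȳ) = N²·(1 − n/N)·s²/n.
f = 8232/41723 = 0.19730125; Var(ȳ) = 0.80269875·304/8232 = 0.029642908.
Var(Ŷ) = 41723² · 0.029642908 = 5.1602633 × 10^7.
SE(Ŷ) = √(5.1602633 × 10^7) = 7183.5.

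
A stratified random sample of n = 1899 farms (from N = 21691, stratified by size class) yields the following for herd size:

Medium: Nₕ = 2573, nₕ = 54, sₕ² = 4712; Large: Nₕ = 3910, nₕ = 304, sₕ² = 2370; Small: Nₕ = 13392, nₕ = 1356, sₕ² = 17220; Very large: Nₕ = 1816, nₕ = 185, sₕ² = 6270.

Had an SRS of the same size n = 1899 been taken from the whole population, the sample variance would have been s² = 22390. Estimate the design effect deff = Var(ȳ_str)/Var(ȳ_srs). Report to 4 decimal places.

Var(ȳ_str) = Σ Wₕ²(1−fₕ)sₕ²/nₕ with Wₕ = Nₕ/21691:
  Medium: (2573/21691)²·(1−54/2573)·4712/54 = 1.2020439
  Large: (3910/21691)²·(1−304/3910)·2370/304 = 0.23362434
  Small: (13392/21691)²·(1−1356/13392)·17220/1356 = 4.3505276
  Very large: (1816/21691)²·(1−185/1816)·6270/185 = 0.21335679
  → Var(ȳ_str) = 5.9995526.
Var(ȳ_srs) = (1 − 1899/21691)·22390/1899 = 10.758191.
deff = 5.9995526 / 10.758191 = 0.5577.

0.5577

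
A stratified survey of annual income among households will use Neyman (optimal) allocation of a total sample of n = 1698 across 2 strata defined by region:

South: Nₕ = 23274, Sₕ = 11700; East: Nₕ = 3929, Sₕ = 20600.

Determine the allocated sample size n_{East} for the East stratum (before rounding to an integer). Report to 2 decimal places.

Neyman allocation: nₕ = n·NₕSₕ / Σⱼ NⱼSⱼ.
Σ NⱼSⱼ = 23274·11700 + 3929·20600 = 3.532432 × 10^8.
n_{East} = 1698·3929·20600 / (3.532432 × 10^8) = 389.06.

389.06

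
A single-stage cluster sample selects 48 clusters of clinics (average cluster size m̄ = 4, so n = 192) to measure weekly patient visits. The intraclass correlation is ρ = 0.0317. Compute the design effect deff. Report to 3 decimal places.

1.095

deff = 1 + (4 − 1)·0.0317 = 1 + 0.0951 = 1.0951.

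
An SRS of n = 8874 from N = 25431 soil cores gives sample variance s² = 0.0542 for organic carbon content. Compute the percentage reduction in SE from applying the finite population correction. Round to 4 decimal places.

f = n/N = 8874/25431 = 0.34894420.
SE_no-fpc = √(s²/n) = 0.0024713823; SE_fpc = √((1−f)s²/n) = 0.0019941097.
Ratio = √(1−f) = 0.80688029. Reduction = 100·(1 − 0.80688029) = 19.3120%.

19.3120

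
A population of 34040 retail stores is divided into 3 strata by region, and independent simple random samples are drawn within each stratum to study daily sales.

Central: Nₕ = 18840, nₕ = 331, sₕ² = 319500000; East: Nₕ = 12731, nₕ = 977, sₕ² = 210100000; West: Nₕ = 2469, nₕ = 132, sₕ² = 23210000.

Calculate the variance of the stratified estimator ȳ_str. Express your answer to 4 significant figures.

Var(ȳ_str) = Σₕ Wₕ²(1 − fₕ)sₕ²/nₕ with Wₕ = Nₕ/N, N = 34040.
Central: Wₕ = 0.55346651; term = 0.55346651²·(1 − 0.01756900)·319500000/331 = 290487.61.
East: Wₕ = 0.37400118; term = 0.37400118²·(1 − 0.07674181)·210100000/977 = 27771.58.
West: Wₕ = 0.07253231; term = 0.07253231²·(1 − 0.05346294)·23210000/132 = 875.59225.
Sum = 319134.78.

319100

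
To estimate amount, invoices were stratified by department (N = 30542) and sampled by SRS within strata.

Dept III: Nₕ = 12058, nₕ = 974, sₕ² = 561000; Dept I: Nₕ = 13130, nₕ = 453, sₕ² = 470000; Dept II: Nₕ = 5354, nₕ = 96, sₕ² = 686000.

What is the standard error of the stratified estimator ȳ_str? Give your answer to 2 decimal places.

Var(ȳ_str) = Σₕ Wₕ²(1 − fₕ)sₕ²/nₕ with Wₕ = Nₕ/N, N = 30542.
Dept III: Wₕ = 0.39480060; term = 0.39480060²·(1 − 0.08077625)·561000/974 = 82.524092.
Dept I: Wₕ = 0.42989981; term = 0.42989981²·(1 − 0.03450114)·470000/453 = 185.13389.
Dept II: Wₕ = 0.17529959; term = 0.17529959²·(1 − 0.01793052)·686000/96 = 215.65369.
Sum = 483.31167.
SE = √(483.31167) = 21.98.

21.98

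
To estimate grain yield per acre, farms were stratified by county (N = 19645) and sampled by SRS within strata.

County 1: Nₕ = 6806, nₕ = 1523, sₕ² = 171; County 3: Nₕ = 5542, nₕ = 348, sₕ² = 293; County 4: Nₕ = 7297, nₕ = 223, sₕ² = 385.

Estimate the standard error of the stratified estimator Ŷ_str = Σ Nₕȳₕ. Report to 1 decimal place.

10834.7

Var(Ŷ_str) = Σₕ Nₕ²(1 − fₕ)sₕ²/nₕ.
County 1: 6806²·(1 − 1523/6806)·171/1523 = 4.0370931 × 10^6.
County 3: 5542²·(1 − 348/5542)·293/348 = 2.4235771 × 10^7.
County 4: 7297²·(1 − 223/7297)·385/223 = 8.9117967 × 10^7.
Sum = 1.1739083 × 10^8.
SE = √(1.1739083 × 10^8) = 10834.7.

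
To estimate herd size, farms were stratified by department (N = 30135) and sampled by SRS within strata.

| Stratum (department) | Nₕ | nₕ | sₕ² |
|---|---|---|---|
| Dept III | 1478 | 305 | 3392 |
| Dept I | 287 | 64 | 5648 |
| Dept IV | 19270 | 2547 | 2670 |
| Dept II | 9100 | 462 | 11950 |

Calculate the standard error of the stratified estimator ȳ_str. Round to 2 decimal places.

Var(ȳ_str) = Σₕ Wₕ²(1 − fₕ)sₕ²/nₕ with Wₕ = Nₕ/N, N = 30135.
Dept III: Wₕ = 0.04904596; term = 0.04904596²·(1 − 0.20635995)·3392/305 = 0.021231763.
Dept I: Wₕ = 0.00952381; term = 0.00952381²·(1 − 0.22299652)·5648/64 = 0.0062195517.
Dept IV: Wₕ = 0.63945578; term = 0.63945578²·(1 − 0.13217436)·2670/2547 = 0.37199391.
Dept II: Wₕ = 0.30197445; term = 0.30197445²·(1 − 0.05076923)·11950/462 = 2.2389177.
Sum = 2.6383629.
SE = √(2.6383629) = 1.62.

1.62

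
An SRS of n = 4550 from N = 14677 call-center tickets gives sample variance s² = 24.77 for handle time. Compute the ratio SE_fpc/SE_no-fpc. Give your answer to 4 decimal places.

0.8307

f = n/N = 4550/14677 = 0.31000886.
SE_no-fpc = √(s²/n) = 0.073783169; SE_fpc = √((1−f)s²/n) = 0.06128851.
Ratio = √(1−f) = 0.83065705.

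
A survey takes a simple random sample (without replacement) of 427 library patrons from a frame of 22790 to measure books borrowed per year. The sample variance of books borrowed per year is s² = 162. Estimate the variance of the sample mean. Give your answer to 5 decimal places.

Under SRS without replacement, Var(ȳ) = (1 − f)·s²/n with f = n/N = 427/22790 = 0.01873629.
Var(ȳ) = (1 − 0.01873629)·162/427 = 0.98126371·0.3793911 = 0.37228272.

0.37228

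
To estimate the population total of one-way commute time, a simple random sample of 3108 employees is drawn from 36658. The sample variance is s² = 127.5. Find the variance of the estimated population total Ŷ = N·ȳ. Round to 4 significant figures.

Var(Ŷ) = N²·Var(ȳ) = N²·(1 − n/N)·s²/n.
f = 3108/36658 = 0.08478368; Var(ȳ) = 0.91521632·127.5/3108 = 0.037545071.
Var(Ŷ) = 36658² · 0.037545071 = 5.0453403 × 10^7.

5.045 × 10^7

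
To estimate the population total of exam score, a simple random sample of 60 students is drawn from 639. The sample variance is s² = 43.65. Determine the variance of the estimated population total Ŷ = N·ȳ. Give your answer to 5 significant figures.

Var(Ŷ) = N²·Var(ȳ) = N²·(1 − n/N)·s²/n.
f = 60/639 = 0.09389671; Var(ȳ) = 0.90610329·43.65/60 = 0.65919014.
Var(Ŷ) = 639² · 0.65919014 = 269161.18.

269160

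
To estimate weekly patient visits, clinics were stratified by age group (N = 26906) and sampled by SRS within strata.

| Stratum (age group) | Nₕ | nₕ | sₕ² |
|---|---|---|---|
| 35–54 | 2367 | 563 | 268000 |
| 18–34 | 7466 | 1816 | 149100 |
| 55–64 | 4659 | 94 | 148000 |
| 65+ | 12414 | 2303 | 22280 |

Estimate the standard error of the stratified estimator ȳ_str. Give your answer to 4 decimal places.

Var(ȳ_str) = Σₕ Wₕ²(1 − fₕ)sₕ²/nₕ with Wₕ = Nₕ/N, N = 26906.
35–54: Wₕ = 0.08797294; term = 0.08797294²·(1 − 0.23785382)·268000/563 = 2.807779.
18–34: Wₕ = 0.27748458; term = 0.27748458²·(1 − 0.24323600)·149100/1816 = 4.7840968.
55–64: Wₕ = 0.17315840; term = 0.17315840²·(1 − 0.02017600)·148000/94 = 46.256107.
65+: Wₕ = 0.46138408; term = 0.46138408²·(1 − 0.18551635)·22280/2303 = 1.6773698.
Sum = 55.525353.
SE = √(55.525353) = 7.4515.

7.4515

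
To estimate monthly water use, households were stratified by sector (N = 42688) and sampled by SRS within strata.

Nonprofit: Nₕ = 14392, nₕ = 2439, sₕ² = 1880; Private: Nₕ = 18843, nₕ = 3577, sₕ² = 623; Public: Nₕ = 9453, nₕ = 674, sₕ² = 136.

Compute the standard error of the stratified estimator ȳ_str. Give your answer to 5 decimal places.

Var(ȳ_str) = Σₕ Wₕ²(1 − fₕ)sₕ²/nₕ with Wₕ = Nₕ/N, N = 42688.
Nonprofit: Wₕ = 0.33714393; term = 0.33714393²·(1 − 0.16946915)·1880/2439 = 0.07276667.
Private: Wₕ = 0.44141211; term = 0.44141211²·(1 − 0.18983177)·623/3577 = 0.027493675.
Public: Wₕ = 0.22144397; term = 0.22144397²·(1 − 0.07130012)·136/674 = 0.0091892931.
Sum = 0.10944964.
SE = √(0.10944964) = 0.33083.

0.33083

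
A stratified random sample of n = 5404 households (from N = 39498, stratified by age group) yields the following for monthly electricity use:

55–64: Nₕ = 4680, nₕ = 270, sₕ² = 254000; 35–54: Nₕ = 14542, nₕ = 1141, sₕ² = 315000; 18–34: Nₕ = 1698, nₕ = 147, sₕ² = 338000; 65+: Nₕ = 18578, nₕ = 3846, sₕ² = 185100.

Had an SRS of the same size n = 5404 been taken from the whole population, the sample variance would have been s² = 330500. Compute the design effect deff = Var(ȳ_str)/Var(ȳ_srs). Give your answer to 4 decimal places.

Var(ȳ_str) = Σ Wₕ²(1−fₕ)sₕ²/nₕ with Wₕ = Nₕ/39498:
  55–64: (4680/39498)²·(1−270/4680)·254000/270 = 12.445266
  35–54: (14542/39498)²·(1−1141/14542)·315000/1141 = 34.485462
  18–34: (1698/39498)²·(1−147/1698)·338000/147 = 3.8814915
  65+: (18578/39498)²·(1−3846/18578)·185100/3846 = 8.4432101
  → Var(ȳ_str) = 59.25543.
Var(ȳ_srs) = (1 − 5404/39498)·330500/5404 = 52.790889.
deff = 59.25543 / 52.790889 = 1.1225.

1.1225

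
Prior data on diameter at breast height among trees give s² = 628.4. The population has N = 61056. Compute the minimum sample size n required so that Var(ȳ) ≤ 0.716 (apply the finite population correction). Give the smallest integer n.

Without fpc, n₀ = s²/D = 628.4/0.716 = 877.6536.
With fpc, (1 − n/N)·s²/n ≤ D requires n ≥ n₀/(1 + n₀/N) = 877.6536/(1 + 877.6536/61056) = 865.2165.
Rounding up, n = 866.

866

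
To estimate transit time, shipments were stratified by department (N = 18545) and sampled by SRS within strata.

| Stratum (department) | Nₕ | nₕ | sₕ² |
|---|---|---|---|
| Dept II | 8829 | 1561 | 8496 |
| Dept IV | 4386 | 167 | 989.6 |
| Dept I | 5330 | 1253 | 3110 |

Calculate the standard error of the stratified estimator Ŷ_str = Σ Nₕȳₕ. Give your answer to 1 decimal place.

Var(Ŷ_str) = Σₕ Nₕ²(1 − fₕ)sₕ²/nₕ.
Dept II: 8829²·(1 − 1561/8829)·8496/1561 = 3.492513 × 10^8.
Dept IV: 4386²·(1 − 167/4386)·989.6/167 = 1.0965321 × 10^8.
Dept I: 5330²·(1 − 1253/5330)·3110/1253 = 5.3935814 × 10^7.
Sum = 5.1284032 × 10^8.
SE = √(5.1284032 × 10^8) = 22646.0.

22646.0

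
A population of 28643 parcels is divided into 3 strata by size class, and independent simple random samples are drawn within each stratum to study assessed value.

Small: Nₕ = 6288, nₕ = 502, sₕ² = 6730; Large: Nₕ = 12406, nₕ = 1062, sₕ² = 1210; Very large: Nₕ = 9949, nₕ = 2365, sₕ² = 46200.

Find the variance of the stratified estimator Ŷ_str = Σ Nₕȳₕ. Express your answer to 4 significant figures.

Var(Ŷ_str) = Σₕ Nₕ²(1 − fₕ)sₕ²/nₕ.
Small: 6288²·(1 − 502/6288)·6730/502 = 4.8775565 × 10^8.
Large: 12406²·(1 − 1062/12406)·1210/1062 = 1.6034627 × 10^8.
Very large: 9949²·(1 − 2365/9949)·46200/2365 = 1.4739698 × 10^9.
Sum = 2.1220717 × 10^9.

2.122 × 10^9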